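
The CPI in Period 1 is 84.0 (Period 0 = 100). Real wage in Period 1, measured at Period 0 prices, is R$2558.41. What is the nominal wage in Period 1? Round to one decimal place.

2149.1

Nominal = Real × (Index/100) = 2558.41 × (84.0/100)
        = 2558.41 × 0.840 = 2149.0644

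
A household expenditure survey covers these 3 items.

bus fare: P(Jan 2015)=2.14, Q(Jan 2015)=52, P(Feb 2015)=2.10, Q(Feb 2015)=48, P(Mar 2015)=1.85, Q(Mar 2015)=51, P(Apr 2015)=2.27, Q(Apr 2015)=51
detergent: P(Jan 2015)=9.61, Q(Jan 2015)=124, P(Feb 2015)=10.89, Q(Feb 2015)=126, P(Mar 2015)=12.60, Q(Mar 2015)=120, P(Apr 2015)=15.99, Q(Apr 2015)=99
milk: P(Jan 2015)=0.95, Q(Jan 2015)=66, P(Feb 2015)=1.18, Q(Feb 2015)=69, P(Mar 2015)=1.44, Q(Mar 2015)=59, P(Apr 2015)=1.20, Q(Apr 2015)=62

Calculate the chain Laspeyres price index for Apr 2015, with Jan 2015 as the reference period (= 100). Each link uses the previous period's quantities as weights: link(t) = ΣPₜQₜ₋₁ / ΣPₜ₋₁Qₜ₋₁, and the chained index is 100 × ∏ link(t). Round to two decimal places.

160.11

Link Jan 2015→Feb 2015:
ΣP(Feb 2015)Q(Jan 2015) = 2.10×52 + 10.89×124 + 1.18×66 = 109.2 + 1350.36 + 77.88 = 1537.44
ΣP(Jan 2015)Q(Jan 2015) = 2.14×52 + 9.61×124 + 0.95×66 = 111.28 + 1191.64 + 62.7 = 1365.62
link = 1537.44/1365.62 = 1.125818
Link Feb 2015→Mar 2015:
ΣP(Mar 2015)Q(Feb 2015) = 1.85×48 + 12.60×126 + 1.44×69 = 88.8 + 1587.6 + 99.36 = 1775.76
ΣP(Feb 2015)Q(Feb 2015) = 2.10×48 + 10.89×126 + 1.18×69 = 100.8 + 1372.14 + 81.42 = 1554.36
link = 1775.76/1554.36 = 1.142438
Link Mar 2015→Apr 2015:
ΣP(Apr 2015)Q(Mar 2015) = 2.27×51 + 15.99×120 + 1.20×59 = 115.77 + 1918.8 + 70.8 = 2105.37
ΣP(Mar 2015)Q(Mar 2015) = 1.85×51 + 12.60×120 + 1.44×59 = 94.35 + 1512 + 84.96 = 1691.31
link = 2105.37/1691.31 = 1.244816
Chained index = 100 × 1.125818 × 1.142438 × 1.244816 = 160.1055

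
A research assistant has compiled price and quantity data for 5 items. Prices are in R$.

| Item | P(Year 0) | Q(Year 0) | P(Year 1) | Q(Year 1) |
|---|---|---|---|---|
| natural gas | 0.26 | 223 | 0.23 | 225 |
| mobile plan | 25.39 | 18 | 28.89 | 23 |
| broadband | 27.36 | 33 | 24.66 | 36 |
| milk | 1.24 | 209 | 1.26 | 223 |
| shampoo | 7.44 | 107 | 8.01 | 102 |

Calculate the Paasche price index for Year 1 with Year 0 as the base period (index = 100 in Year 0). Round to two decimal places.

101.47

Paasche price index uses current-period quantities as weights.
ΣP(Year 1)·Q(Year 1) = 0.23×225 + 28.89×23 + 24.66×36 + 1.26×223 + 8.01×102 = 51.75 + 664.47 + 887.76 + 280.98 + 817.02 = 2701.98
ΣP(Year 0)·Q(Year 1) = 0.26×225 + 25.39×23 + 27.36×36 + 1.24×223 + 7.44×102 = 58.5 + 583.97 + 984.96 + 276.52 + 758.88 = 2662.83
Index = 2701.98 / 2662.83 × 100 = 101.4702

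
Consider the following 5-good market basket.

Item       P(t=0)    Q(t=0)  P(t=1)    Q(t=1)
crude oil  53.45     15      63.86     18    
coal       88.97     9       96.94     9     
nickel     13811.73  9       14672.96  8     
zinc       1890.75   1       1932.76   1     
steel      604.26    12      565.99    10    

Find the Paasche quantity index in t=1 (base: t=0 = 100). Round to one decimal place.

Paasche quantity index uses current-period prices as weights.
ΣP(t=1)·Q(t=1) = 63.86×18 + 96.94×9 + 14672.96×8 + 1932.76×1 + 565.99×10 = 1149.48 + 872.46 + 117383.68 + 1932.76 + 5659.9 = 126998.28
ΣP(t=1)·Q(t=0) = 63.86×15 + 96.94×9 + 14672.96×9 + 1932.76×1 + 565.99×12 = 957.9 + 872.46 + 132056.64 + 1932.76 + 6791.88 = 142611.64
Index = 126998.28 / 142611.64 × 100 = 89.0518

89.1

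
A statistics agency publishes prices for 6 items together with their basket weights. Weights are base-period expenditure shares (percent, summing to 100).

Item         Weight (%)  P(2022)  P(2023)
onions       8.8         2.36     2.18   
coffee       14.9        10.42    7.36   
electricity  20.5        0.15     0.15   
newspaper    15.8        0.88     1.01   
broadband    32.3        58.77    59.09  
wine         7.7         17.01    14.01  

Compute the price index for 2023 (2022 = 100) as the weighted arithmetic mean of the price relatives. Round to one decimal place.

96.1

onions: 8.8 × (2.18/2.36) = 8.8 × 0.923729 = 8.1288
coffee: 14.9 × (7.36/10.42) = 14.9 × 0.706334 = 10.5244
electricity: 20.5 × (0.15/0.15) = 20.5 × 1.000000 = 20.5000
newspaper: 15.8 × (1.01/0.88) = 15.8 × 1.147727 = 18.1341
broadband: 32.3 × (59.09/58.77) = 32.3 × 1.005445 = 32.4759
wine: 7.7 × (14.01/17.01) = 7.7 × 0.823633 = 6.3420
Index = Σ wᵢ·(p₁ᵢ/p₀ᵢ) = 8.1288 + 10.5244 + 20.5000 + 18.1341 + 32.4759 + 6.3420 = 96.1051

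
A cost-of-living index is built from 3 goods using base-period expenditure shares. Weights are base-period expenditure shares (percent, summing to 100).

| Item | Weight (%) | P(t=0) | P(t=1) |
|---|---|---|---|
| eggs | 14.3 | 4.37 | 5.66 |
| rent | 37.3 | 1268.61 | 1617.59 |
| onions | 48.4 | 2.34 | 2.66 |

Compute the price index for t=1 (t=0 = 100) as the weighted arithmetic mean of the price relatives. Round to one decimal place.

121.1

eggs: 14.3 × (5.66/4.37) = 14.3 × 1.295195 = 18.5213
rent: 37.3 × (1617.59/1268.61) = 37.3 × 1.275088 = 47.5608
onions: 48.4 × (2.66/2.34) = 48.4 × 1.136752 = 55.0188
Index = Σ wᵢ·(p₁ᵢ/p₀ᵢ) = 18.5213 + 47.5608 + 55.0188 = 121.1009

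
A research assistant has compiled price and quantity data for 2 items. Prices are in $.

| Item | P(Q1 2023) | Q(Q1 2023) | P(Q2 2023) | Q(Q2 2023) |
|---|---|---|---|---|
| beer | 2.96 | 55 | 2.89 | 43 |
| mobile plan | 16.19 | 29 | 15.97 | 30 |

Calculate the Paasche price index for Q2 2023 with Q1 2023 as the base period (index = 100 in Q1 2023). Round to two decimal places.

Paasche price index uses current-period quantities as weights.
ΣP(Q2 2023)·Q(Q2 2023) = 2.89×43 + 15.97×30 = 124.27 + 479.1 = 603.37
ΣP(Q1 2023)·Q(Q2 2023) = 2.96×43 + 16.19×30 = 127.28 + 485.7 = 612.98
Index = 603.37 / 612.98 × 100 = 98.4322

98.43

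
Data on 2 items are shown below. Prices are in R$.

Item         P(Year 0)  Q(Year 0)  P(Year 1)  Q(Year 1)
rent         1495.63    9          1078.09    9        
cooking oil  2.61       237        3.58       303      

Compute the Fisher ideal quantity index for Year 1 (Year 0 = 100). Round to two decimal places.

Laspeyres component (base-period weights):
ΣP(Year 0)Q(Year 1) = 1495.63×9 + 2.61×303 = 13460.67 + 790.83 = 14251.5
ΣP(Year 0)Q(Year 0) = 1495.63×9 + 2.61×237 = 13460.67 + 618.57 = 14079.24
L = 14251.5 / 14079.24 × 100 = 101.2235
Paasche component (current-period weights):
ΣP(Year 1)Q(Year 1) = 1078.09×9 + 3.58×303 = 9702.81 + 1084.74 = 10787.55
ΣP(Year 1)Q(Year 0) = 1078.09×9 + 3.58×237 = 9702.81 + 848.46 = 10551.27
P = 10787.55 / 10551.27 × 100 = 102.2394
Fisher = √(L × P) = √(101.2235 × 102.2394) = 101.7302

101.73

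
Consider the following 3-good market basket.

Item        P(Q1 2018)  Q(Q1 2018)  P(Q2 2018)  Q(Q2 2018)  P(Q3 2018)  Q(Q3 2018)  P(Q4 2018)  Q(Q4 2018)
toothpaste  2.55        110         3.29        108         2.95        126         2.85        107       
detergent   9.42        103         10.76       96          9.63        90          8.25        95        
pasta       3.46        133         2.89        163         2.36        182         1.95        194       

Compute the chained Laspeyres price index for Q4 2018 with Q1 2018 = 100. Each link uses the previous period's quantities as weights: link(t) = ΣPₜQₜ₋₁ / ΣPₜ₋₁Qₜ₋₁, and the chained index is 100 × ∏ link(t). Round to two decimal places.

Link Q1 2018→Q2 2018:
ΣP(Q2 2018)Q(Q1 2018) = 3.29×110 + 10.76×103 + 2.89×133 = 361.9 + 1108.28 + 384.37 = 1854.55
ΣP(Q1 2018)Q(Q1 2018) = 2.55×110 + 9.42×103 + 3.46×133 = 280.5 + 970.26 + 460.18 = 1710.94
link = 1854.55/1710.94 = 1.083936
Link Q2 2018→Q3 2018:
ΣP(Q3 2018)Q(Q2 2018) = 2.95×108 + 9.63×96 + 2.36×163 = 318.6 + 924.48 + 384.68 = 1627.76
ΣP(Q2 2018)Q(Q2 2018) = 3.29×108 + 10.76×96 + 2.89×163 = 355.32 + 1032.96 + 471.07 = 1859.35
link = 1627.76/1859.35 = 0.875446
Link Q3 2018→Q4 2018:
ΣP(Q4 2018)Q(Q3 2018) = 2.85×126 + 8.25×90 + 1.95×182 = 359.1 + 742.5 + 354.9 = 1456.5
ΣP(Q3 2018)Q(Q3 2018) = 2.95×126 + 9.63×90 + 2.36×182 = 371.7 + 866.7 + 429.52 = 1667.92
link = 1456.5/1667.92 = 0.873243
Chained index = 100 × 1.083936 × 0.875446 × 0.873243 = 82.8645

82.86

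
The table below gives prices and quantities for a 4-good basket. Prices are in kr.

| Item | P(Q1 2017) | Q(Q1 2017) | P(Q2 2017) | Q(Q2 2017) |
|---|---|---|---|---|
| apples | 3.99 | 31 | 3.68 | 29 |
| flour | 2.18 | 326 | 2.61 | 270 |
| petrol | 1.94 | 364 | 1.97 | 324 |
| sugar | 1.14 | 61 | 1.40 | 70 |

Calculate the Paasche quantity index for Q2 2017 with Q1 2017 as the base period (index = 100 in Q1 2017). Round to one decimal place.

87.6

Paasche quantity index uses current-period prices as weights.
ΣP(Q2 2017)·Q(Q2 2017) = 3.68×29 + 2.61×270 + 1.97×324 + 1.40×70 = 106.72 + 704.7 + 638.28 + 98 = 1547.7
ΣP(Q2 2017)·Q(Q1 2017) = 3.68×31 + 2.61×326 + 1.97×364 + 1.40×61 = 114.08 + 850.86 + 717.08 + 85.4 = 1767.42
Index = 1547.7 / 1767.42 × 100 = 87.5683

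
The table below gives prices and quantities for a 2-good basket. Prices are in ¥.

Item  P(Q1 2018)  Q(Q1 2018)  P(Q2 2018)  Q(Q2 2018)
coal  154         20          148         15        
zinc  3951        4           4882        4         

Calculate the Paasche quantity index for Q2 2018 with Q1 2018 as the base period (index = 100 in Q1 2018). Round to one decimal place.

96.7

Paasche quantity index uses current-period prices as weights.
ΣP(Q2 2018)·Q(Q2 2018) = 148×15 + 4882×4 = 2220 + 19528 = 21748
ΣP(Q2 2018)·Q(Q1 2018) = 148×20 + 4882×4 = 2960 + 19528 = 22488
Index = 21748 / 22488 × 100 = 96.7094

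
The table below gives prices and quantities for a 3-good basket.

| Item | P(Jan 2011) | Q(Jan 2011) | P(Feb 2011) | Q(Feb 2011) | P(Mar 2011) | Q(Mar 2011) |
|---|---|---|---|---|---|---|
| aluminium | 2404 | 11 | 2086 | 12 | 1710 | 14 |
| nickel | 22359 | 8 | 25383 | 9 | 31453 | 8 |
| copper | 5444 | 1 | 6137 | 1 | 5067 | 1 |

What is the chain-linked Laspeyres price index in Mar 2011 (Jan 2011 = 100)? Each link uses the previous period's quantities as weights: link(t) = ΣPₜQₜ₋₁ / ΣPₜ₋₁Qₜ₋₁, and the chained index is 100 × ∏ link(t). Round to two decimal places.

Link Jan 2011→Feb 2011:
ΣP(Feb 2011)Q(Jan 2011) = 2086×11 + 25383×8 + 6137×1 = 22946 + 203064 + 6137 = 232147
ΣP(Jan 2011)Q(Jan 2011) = 2404×11 + 22359×8 + 5444×1 = 26444 + 178872 + 5444 = 210760
link = 232147/210760 = 1.101476
Link Feb 2011→Mar 2011:
ΣP(Mar 2011)Q(Feb 2011) = 1710×12 + 31453×9 + 5067×1 = 20520 + 283077 + 5067 = 308664
ΣP(Feb 2011)Q(Feb 2011) = 2086×12 + 25383×9 + 6137×1 = 25032 + 228447 + 6137 = 259616
link = 308664/259616 = 1.188925
Chained index = 100 × 1.101476 × 1.188925 = 130.9572

130.96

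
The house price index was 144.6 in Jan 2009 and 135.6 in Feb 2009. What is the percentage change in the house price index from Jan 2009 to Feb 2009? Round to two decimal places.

Change = (135.6 − 144.6) / 144.6 × 100
       = -9.0 / 144.6 × 100 = -6.2241%

-6.22%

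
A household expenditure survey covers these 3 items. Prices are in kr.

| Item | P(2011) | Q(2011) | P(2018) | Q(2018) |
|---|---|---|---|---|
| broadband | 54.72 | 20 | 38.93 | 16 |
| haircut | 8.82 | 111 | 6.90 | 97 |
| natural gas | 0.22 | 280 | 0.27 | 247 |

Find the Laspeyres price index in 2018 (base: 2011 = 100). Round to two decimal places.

75.88

Laspeyres price index uses base-period quantities as weights.
ΣP(2018)·Q(2011) = 38.93×20 + 6.90×111 + 0.27×280 = 778.6 + 765.9 + 75.6 = 1620.1
ΣP(2011)·Q(2011) = 54.72×20 + 8.82×111 + 0.22×280 = 1094.4 + 979.02 + 61.6 = 2135.02
Index = 1620.1 / 2135.02 × 100 = 75.8822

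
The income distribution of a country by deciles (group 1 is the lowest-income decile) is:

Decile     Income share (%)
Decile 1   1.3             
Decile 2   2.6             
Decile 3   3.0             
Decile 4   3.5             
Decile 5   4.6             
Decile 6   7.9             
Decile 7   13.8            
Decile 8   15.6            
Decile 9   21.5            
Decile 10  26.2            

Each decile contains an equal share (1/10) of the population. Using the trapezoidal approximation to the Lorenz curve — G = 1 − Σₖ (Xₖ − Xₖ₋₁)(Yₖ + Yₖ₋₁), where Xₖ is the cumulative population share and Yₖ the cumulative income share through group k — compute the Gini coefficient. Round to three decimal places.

0.454

Cumulative income shares Yₖ: 0.0130, 0.0390, 0.0690, 0.1040, 0.1500, 0.2290, 0.3670, 0.5230, 0.7380, 1.0000
Σ (Xₖ−Xₖ₋₁)(Yₖ+Yₖ₋₁) = (1/10)(0.0130+0.0000) + (1/10)(0.0390+0.0130) + (1/10)(0.0690+0.0390) + (1/10)(0.1040+0.0690) + (1/10)(0.1500+0.1040) + (1/10)(0.2290+0.1500) + (1/10)(0.3670+0.2290) + (1/10)(0.5230+0.3670) + (1/10)(0.7380+0.5230) + (1/10)(1.0000+0.7380)
  = 0.0013 + 0.0052 + 0.0108 + 0.0173 + 0.0254 + 0.0379 + 0.0596 + 0.0890 + 0.1261 + 0.1738 = 0.5464
G = 1 − 0.5464 = 0.4536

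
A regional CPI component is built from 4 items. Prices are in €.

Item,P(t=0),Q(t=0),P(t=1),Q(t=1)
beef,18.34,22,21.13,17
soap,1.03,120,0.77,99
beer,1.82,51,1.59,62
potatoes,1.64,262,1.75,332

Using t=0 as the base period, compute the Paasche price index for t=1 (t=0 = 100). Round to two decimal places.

Paasche price index uses current-period quantities as weights.
ΣP(t=1)·Q(t=1) = 21.13×17 + 0.77×99 + 1.59×62 + 1.75×332 = 359.21 + 76.23 + 98.58 + 581 = 1115.02
ΣP(t=0)·Q(t=1) = 18.34×17 + 1.03×99 + 1.82×62 + 1.64×332 = 311.78 + 101.97 + 112.84 + 544.48 = 1071.07
Index = 1115.02 / 1071.07 × 100 = 104.1034

104.10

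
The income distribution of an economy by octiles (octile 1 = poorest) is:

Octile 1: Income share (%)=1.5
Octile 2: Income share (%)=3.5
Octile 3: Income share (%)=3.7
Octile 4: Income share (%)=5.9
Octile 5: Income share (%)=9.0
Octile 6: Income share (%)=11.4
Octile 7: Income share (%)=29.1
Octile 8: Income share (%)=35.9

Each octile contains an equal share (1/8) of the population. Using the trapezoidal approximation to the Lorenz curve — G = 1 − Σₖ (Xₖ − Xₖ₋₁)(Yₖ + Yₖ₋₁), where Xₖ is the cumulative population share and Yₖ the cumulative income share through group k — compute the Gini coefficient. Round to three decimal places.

0.494

Cumulative income shares Yₖ: 0.0150, 0.0500, 0.0870, 0.1460, 0.2360, 0.3500, 0.6410, 1.0000
Σ (Xₖ−Xₖ₋₁)(Yₖ+Yₖ₋₁) = (1/8)(0.0150+0.0000) + (1/8)(0.0500+0.0150) + (1/8)(0.0870+0.0500) + (1/8)(0.1460+0.0870) + (1/8)(0.2360+0.1460) + (1/8)(0.3500+0.2360) + (1/8)(0.6410+0.3500) + (1/8)(1.0000+0.6410)
  = 0.0019 + 0.0081 + 0.0171 + 0.0291 + 0.0478 + 0.0733 + 0.1239 + 0.2051 = 0.5062
G = 1 − 0.5062 = 0.4938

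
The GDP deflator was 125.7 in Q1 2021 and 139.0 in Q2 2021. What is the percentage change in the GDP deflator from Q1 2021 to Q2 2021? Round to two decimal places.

10.58%

Change = (139.0 − 125.7) / 125.7 × 100
       = 13.3 / 125.7 × 100 = 10.5807%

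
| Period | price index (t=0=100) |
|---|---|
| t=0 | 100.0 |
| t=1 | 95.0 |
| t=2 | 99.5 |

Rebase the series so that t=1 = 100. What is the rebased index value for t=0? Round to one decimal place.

Rebased(t=0) = 100.0 / 95.0 × 100 = 105.2632

105.3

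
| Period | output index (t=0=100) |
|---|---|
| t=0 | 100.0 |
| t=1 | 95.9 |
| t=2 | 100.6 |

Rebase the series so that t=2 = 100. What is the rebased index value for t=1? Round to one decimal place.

Rebased(t=1) = 95.9 / 100.6 × 100 = 95.3280

95.3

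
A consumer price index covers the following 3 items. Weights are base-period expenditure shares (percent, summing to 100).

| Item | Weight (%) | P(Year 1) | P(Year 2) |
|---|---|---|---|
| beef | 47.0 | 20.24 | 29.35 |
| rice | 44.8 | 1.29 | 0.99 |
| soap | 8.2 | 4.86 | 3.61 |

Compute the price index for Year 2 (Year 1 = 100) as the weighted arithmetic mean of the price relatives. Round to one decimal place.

beef: 47.0 × (29.35/20.24) = 47.0 × 1.450099 = 68.1546
rice: 44.8 × (0.99/1.29) = 44.8 × 0.767442 = 34.3814
soap: 8.2 × (3.61/4.86) = 8.2 × 0.742798 = 6.0909
Index = Σ wᵢ·(p₁ᵢ/p₀ᵢ) = 68.1546 + 34.3814 + 6.0909 = 108.6270

108.6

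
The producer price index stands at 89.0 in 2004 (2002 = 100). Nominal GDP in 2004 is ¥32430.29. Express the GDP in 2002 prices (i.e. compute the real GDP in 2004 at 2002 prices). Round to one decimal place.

36438.5

Real = Nominal ÷ (Index/100) = 32430.29 ÷ (89.0/100)
     = 32430.29 ÷ 0.890 = 36438.5281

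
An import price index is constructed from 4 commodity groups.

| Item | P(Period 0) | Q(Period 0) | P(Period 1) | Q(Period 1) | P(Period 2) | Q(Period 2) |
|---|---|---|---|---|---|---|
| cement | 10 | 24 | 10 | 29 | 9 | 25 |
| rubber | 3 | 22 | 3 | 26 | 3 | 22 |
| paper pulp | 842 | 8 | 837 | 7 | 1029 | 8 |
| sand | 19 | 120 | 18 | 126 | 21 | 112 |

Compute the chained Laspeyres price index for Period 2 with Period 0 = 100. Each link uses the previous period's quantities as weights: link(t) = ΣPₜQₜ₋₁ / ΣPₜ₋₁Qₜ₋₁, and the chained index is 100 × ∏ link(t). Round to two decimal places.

Link Period 0→Period 1:
ΣP(Period 1)Q(Period 0) = 10×24 + 3×22 + 837×8 + 18×120 = 240 + 66 + 6696 + 2160 = 9162
ΣP(Period 0)Q(Period 0) = 10×24 + 3×22 + 842×8 + 19×120 = 240 + 66 + 6736 + 2280 = 9322
link = 9162/9322 = 0.982836
Link Period 1→Period 2:
ΣP(Period 2)Q(Period 1) = 9×29 + 3×26 + 1029×7 + 21×126 = 261 + 78 + 7203 + 2646 = 10188
ΣP(Period 1)Q(Period 1) = 10×29 + 3×26 + 837×7 + 18×126 = 290 + 78 + 5859 + 2268 = 8495
link = 10188/8495 = 1.199294
Chained index = 100 × 0.982836 × 1.199294 = 117.8709

117.87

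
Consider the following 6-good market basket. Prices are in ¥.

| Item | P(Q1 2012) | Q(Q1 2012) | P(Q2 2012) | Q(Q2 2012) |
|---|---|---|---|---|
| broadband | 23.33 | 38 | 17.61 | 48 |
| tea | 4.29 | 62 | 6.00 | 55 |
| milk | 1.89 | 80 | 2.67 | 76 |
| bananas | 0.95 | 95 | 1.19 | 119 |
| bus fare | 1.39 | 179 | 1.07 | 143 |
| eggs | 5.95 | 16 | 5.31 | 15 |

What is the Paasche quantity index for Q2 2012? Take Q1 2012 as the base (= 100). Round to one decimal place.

106.6

Paasche quantity index uses current-period prices as weights.
ΣP(Q2 2012)·Q(Q2 2012) = 17.61×48 + 6.00×55 + 2.67×76 + 1.19×119 + 1.07×143 + 5.31×15 = 845.28 + 330 + 202.92 + 141.61 + 153.01 + 79.65 = 1752.47
ΣP(Q2 2012)·Q(Q1 2012) = 17.61×38 + 6.00×62 + 2.67×80 + 1.19×95 + 1.07×179 + 5.31×16 = 669.18 + 372 + 213.6 + 113.05 + 191.53 + 84.96 = 1644.32
Index = 1752.47 / 1644.32 × 100 = 106.5772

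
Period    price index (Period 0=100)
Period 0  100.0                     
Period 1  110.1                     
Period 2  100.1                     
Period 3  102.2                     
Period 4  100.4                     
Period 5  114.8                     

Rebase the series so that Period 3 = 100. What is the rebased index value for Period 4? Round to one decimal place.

98.2

Rebased(Period 4) = 100.4 / 102.2 × 100 = 98.2387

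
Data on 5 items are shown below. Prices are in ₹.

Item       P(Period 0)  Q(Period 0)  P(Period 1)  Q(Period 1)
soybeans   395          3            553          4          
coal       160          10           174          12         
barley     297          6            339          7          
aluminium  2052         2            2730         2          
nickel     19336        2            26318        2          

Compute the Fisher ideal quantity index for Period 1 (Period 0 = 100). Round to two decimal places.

102.04

Laspeyres component (base-period weights):
ΣP(Period 0)Q(Period 1) = 395×4 + 160×12 + 297×7 + 2052×2 + 19336×2 = 1580 + 1920 + 2079 + 4104 + 38672 = 48355
ΣP(Period 0)Q(Period 0) = 395×3 + 160×10 + 297×6 + 2052×2 + 19336×2 = 1185 + 1600 + 1782 + 4104 + 38672 = 47343
L = 48355 / 47343 × 100 = 102.1376
Paasche component (current-period weights):
ΣP(Period 1)Q(Period 1) = 553×4 + 174×12 + 339×7 + 2730×2 + 26318×2 = 2212 + 2088 + 2373 + 5460 + 52636 = 64769
ΣP(Period 1)Q(Period 0) = 553×3 + 174×10 + 339×6 + 2730×2 + 26318×2 = 1659 + 1740 + 2034 + 5460 + 52636 = 63529
P = 64769 / 63529 × 100 = 101.9519
Fisher = √(L × P) = √(102.1376 × 101.9519) = 102.0447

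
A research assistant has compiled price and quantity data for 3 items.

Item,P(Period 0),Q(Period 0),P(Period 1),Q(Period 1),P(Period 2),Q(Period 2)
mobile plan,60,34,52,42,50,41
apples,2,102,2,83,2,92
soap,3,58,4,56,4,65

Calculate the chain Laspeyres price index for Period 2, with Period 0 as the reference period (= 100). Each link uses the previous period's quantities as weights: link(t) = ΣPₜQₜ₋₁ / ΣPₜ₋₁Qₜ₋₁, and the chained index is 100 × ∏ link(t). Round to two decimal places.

88.18

Link Period 0→Period 1:
ΣP(Period 1)Q(Period 0) = 52×34 + 2×102 + 4×58 = 1768 + 204 + 232 = 2204
ΣP(Period 0)Q(Period 0) = 60×34 + 2×102 + 3×58 = 2040 + 204 + 174 = 2418
link = 2204/2418 = 0.911497
Link Period 1→Period 2:
ΣP(Period 2)Q(Period 1) = 50×42 + 2×83 + 4×56 = 2100 + 166 + 224 = 2490
ΣP(Period 1)Q(Period 1) = 52×42 + 2×83 + 4×56 = 2184 + 166 + 224 = 2574
link = 2490/2574 = 0.967366
Chained index = 100 × 0.911497 × 0.967366 = 88.1751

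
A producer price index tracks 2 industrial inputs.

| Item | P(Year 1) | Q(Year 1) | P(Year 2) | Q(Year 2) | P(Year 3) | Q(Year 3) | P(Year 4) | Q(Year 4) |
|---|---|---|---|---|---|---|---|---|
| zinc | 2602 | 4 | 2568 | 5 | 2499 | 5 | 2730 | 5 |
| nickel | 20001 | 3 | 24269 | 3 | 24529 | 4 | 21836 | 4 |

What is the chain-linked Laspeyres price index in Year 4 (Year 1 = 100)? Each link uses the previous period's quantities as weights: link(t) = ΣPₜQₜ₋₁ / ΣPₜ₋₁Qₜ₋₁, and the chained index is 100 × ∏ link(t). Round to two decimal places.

108.28

Link Year 1→Year 2:
ΣP(Year 2)Q(Year 1) = 2568×4 + 24269×3 = 10272 + 72807 = 83079
ΣP(Year 1)Q(Year 1) = 2602×4 + 20001×3 = 10408 + 60003 = 70411
link = 83079/70411 = 1.179915
Link Year 2→Year 3:
ΣP(Year 3)Q(Year 2) = 2499×5 + 24529×3 = 12495 + 73587 = 86082
ΣP(Year 2)Q(Year 2) = 2568×5 + 24269×3 = 12840 + 72807 = 85647
link = 86082/85647 = 1.005079
Link Year 3→Year 4:
ΣP(Year 4)Q(Year 3) = 2730×5 + 21836×4 = 13650 + 87344 = 100994
ΣP(Year 3)Q(Year 3) = 2499×5 + 24529×4 = 12495 + 98116 = 110611
link = 100994/110611 = 0.913056
Chained index = 100 × 1.179915 × 1.005079 × 0.913056 = 108.2800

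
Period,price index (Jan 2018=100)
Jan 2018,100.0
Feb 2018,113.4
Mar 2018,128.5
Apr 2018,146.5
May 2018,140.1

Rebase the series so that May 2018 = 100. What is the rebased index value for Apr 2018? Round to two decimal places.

104.57

Rebased(Apr 2018) = 146.5 / 140.1 × 100 = 104.5682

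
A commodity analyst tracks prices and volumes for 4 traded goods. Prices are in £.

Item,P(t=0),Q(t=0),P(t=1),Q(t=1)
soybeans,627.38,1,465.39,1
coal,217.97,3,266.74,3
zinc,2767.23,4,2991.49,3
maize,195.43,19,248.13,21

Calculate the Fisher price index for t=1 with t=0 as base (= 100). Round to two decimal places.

112.30

Laspeyres component (base-period weights):
ΣP(t=1)Q(t=0) = 465.39×1 + 266.74×3 + 2991.49×4 + 248.13×19 = 465.39 + 800.22 + 11965.96 + 4714.47 = 17946.04
ΣP(t=0)Q(t=0) = 627.38×1 + 217.97×3 + 2767.23×4 + 195.43×19 = 627.38 + 653.91 + 11068.92 + 3713.17 = 16063.38
L = 17946.04 / 16063.38 × 100 = 111.7202
Paasche component (current-period weights):
ΣP(t=1)Q(t=1) = 465.39×1 + 266.74×3 + 2991.49×3 + 248.13×21 = 465.39 + 800.22 + 8974.47 + 5210.73 = 15450.81
ΣP(t=0)Q(t=1) = 627.38×1 + 217.97×3 + 2767.23×3 + 195.43×21 = 627.38 + 653.91 + 8301.69 + 4104.03 = 13687.01
P = 15450.81 / 13687.01 × 100 = 112.8867
Fisher = √(L × P) = √(111.7202 × 112.8867) = 112.3019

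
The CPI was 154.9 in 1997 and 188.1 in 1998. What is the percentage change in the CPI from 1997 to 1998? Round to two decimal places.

Change = (188.1 − 154.9) / 154.9 × 100
       = 33.2 / 154.9 × 100 = 21.4332%

21.43%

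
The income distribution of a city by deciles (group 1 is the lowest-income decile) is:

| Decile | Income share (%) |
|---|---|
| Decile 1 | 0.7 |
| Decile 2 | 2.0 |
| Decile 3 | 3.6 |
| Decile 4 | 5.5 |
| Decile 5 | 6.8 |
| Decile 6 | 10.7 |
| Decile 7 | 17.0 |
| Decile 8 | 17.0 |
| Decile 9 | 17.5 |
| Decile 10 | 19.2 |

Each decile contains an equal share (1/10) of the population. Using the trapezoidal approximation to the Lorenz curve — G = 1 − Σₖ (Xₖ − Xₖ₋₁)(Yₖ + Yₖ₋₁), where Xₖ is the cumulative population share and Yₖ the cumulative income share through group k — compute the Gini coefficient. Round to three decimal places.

0.380

Cumulative income shares Yₖ: 0.0070, 0.0270, 0.0630, 0.1180, 0.1860, 0.2930, 0.4630, 0.6330, 0.8080, 1.0000
Σ (Xₖ−Xₖ₋₁)(Yₖ+Yₖ₋₁) = (1/10)(0.0070+0.0000) + (1/10)(0.0270+0.0070) + (1/10)(0.0630+0.0270) + (1/10)(0.1180+0.0630) + (1/10)(0.1860+0.1180) + (1/10)(0.2930+0.1860) + (1/10)(0.4630+0.2930) + (1/10)(0.6330+0.4630) + (1/10)(0.8080+0.6330) + (1/10)(1.0000+0.8080)
  = 0.0007 + 0.0034 + 0.0090 + 0.0181 + 0.0304 + 0.0479 + 0.0756 + 0.1096 + 0.1441 + 0.1808 = 0.6196
G = 1 − 0.6196 = 0.3804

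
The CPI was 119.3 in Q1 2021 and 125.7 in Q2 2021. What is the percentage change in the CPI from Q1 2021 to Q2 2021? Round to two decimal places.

Change = (125.7 − 119.3) / 119.3 × 100
       = 6.4 / 119.3 × 100 = 5.3646%

5.36%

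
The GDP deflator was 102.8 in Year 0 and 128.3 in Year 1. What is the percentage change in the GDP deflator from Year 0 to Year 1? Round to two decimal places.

Change = (128.3 − 102.8) / 102.8 × 100
       = 25.5 / 102.8 × 100 = 24.8054%

24.81%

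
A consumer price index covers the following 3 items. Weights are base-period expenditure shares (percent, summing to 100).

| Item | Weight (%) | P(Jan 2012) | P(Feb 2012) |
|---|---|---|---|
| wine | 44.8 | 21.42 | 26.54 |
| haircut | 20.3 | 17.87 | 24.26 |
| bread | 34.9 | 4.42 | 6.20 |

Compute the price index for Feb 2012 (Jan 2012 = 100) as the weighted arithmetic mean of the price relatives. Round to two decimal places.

132.02

wine: 44.8 × (26.54/21.42) = 44.8 × 1.239029 = 55.5085
haircut: 20.3 × (24.26/17.87) = 20.3 × 1.357583 = 27.5589
bread: 34.9 × (6.20/4.42) = 34.9 × 1.402715 = 48.9548
Index = Σ wᵢ·(p₁ᵢ/p₀ᵢ) = 55.5085 + 27.5589 + 48.9548 = 132.0222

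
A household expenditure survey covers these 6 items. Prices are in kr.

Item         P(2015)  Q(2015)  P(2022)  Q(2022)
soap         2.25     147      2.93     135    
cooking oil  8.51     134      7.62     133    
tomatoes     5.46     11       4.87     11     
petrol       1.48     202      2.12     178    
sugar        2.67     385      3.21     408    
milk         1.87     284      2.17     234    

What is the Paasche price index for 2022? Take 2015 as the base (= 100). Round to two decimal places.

Paasche price index uses current-period quantities as weights.
ΣP(2022)·Q(2022) = 2.93×135 + 7.62×133 + 4.87×11 + 2.12×178 + 3.21×408 + 2.17×234 = 395.55 + 1013.46 + 53.57 + 377.36 + 1309.68 + 507.78 = 3657.4
ΣP(2015)·Q(2022) = 2.25×135 + 8.51×133 + 5.46×11 + 1.48×178 + 2.67×408 + 1.87×234 = 303.75 + 1131.83 + 60.06 + 263.44 + 1089.36 + 437.58 = 3286.02
Index = 3657.4 / 3286.02 × 100 = 111.3018

111.30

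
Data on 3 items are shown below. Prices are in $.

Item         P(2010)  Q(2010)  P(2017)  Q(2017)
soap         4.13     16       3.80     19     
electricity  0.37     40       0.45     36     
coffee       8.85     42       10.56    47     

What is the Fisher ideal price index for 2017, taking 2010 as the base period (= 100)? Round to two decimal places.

115.29

Laspeyres component (base-period weights):
ΣP(2017)Q(2010) = 3.80×16 + 0.45×40 + 10.56×42 = 60.8 + 18 + 443.52 = 522.32
ΣP(2010)Q(2010) = 4.13×16 + 0.37×40 + 8.85×42 = 66.08 + 14.8 + 371.7 = 452.58
L = 522.32 / 452.58 × 100 = 115.4094
Paasche component (current-period weights):
ΣP(2017)Q(2017) = 3.80×19 + 0.45×36 + 10.56×47 = 72.2 + 16.2 + 496.32 = 584.72
ΣP(2010)Q(2017) = 4.13×19 + 0.37×36 + 8.85×47 = 78.47 + 13.32 + 415.95 = 507.74
P = 584.72 / 507.74 × 100 = 115.1613
Fisher = √(L × P) = √(115.4094 × 115.1613) = 115.2853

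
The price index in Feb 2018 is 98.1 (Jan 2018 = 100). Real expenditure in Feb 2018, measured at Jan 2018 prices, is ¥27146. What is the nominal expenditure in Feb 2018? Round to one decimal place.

26630.2

Nominal = Real × (Index/100) = 27146 × (98.1/100)
        = 27146 × 0.981 = 26630.2260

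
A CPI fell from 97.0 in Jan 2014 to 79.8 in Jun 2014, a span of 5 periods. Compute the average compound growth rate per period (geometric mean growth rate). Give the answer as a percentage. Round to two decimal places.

-3.83%

Growth factor = (79.8/97.0)^(1/5) = (0.822680)^(1/5) = 0.961715
Growth rate = 0.961715 − 1 = -0.038285 = -3.8285%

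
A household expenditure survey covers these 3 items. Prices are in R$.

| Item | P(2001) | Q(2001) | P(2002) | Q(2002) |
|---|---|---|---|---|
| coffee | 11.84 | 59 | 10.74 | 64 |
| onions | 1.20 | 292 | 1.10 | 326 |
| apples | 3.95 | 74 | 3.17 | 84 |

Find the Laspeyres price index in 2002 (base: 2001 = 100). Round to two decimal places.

88.68

Laspeyres price index uses base-period quantities as weights.
ΣP(2002)·Q(2001) = 10.74×59 + 1.10×292 + 3.17×74 = 633.66 + 321.2 + 234.58 = 1189.44
ΣP(2001)·Q(2001) = 11.84×59 + 1.20×292 + 3.95×74 = 698.56 + 350.4 + 292.3 = 1341.26
Index = 1189.44 / 1341.26 × 100 = 88.6808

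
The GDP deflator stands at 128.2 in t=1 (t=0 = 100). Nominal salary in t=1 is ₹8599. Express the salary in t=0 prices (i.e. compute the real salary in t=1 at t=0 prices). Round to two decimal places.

Real = Nominal ÷ (Index/100) = 8599 ÷ (128.2/100)
     = 8599 ÷ 1.282 = 6707.4883

6707.49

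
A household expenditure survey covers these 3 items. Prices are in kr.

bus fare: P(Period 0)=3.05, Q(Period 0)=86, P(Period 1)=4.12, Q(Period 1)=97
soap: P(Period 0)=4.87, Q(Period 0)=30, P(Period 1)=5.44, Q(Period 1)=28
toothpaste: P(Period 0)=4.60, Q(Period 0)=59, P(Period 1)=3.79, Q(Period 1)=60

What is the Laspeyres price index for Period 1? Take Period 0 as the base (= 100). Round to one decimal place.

109.0

Laspeyres price index uses base-period quantities as weights.
ΣP(Period 1)·Q(Period 0) = 4.12×86 + 5.44×30 + 3.79×59 = 354.32 + 163.2 + 223.61 = 741.13
ΣP(Period 0)·Q(Period 0) = 3.05×86 + 4.87×30 + 4.60×59 = 262.3 + 146.1 + 271.4 = 679.8
Index = 741.13 / 679.8 × 100 = 109.0218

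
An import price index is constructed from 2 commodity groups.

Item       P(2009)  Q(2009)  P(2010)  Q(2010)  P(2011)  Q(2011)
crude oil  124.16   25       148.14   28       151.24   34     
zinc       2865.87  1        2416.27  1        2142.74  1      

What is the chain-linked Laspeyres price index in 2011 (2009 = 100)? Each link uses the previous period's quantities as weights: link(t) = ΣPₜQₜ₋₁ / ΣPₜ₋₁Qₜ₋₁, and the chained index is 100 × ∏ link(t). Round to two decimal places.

99.59

Link 2009→2010:
ΣP(2010)Q(2009) = 148.14×25 + 2416.27×1 = 3703.5 + 2416.27 = 6119.77
ΣP(2009)Q(2009) = 124.16×25 + 2865.87×1 = 3104 + 2865.87 = 5969.87
link = 6119.77/5969.87 = 1.025109
Link 2010→2011:
ΣP(2011)Q(2010) = 151.24×28 + 2142.74×1 = 4234.72 + 2142.74 = 6377.46
ΣP(2010)Q(2010) = 148.14×28 + 2416.27×1 = 4147.92 + 2416.27 = 6564.19
link = 6377.46/6564.19 = 0.971553
Chained index = 100 × 1.025109 × 0.971553 = 99.5948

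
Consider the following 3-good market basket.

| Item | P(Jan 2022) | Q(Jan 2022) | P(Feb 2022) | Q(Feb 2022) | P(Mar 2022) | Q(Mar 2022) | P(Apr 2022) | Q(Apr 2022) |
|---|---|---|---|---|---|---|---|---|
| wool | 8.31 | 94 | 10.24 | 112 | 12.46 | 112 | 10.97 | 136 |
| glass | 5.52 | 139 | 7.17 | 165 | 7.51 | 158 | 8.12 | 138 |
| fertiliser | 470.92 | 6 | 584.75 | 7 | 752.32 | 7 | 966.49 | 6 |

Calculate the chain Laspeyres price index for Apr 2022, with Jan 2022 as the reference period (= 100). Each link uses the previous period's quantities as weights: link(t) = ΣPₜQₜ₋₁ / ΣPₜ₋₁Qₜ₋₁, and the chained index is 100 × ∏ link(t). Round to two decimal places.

181.76

Link Jan 2022→Feb 2022:
ΣP(Feb 2022)Q(Jan 2022) = 10.24×94 + 7.17×139 + 584.75×6 = 962.56 + 996.63 + 3508.5 = 5467.69
ΣP(Jan 2022)Q(Jan 2022) = 8.31×94 + 5.52×139 + 470.92×6 = 781.14 + 767.28 + 2825.52 = 4373.94
link = 5467.69/4373.94 = 1.250061
Link Feb 2022→Mar 2022:
ΣP(Mar 2022)Q(Feb 2022) = 12.46×112 + 7.51×165 + 752.32×7 = 1395.52 + 1239.15 + 5266.24 = 7900.91
ΣP(Feb 2022)Q(Feb 2022) = 10.24×112 + 7.17×165 + 584.75×7 = 1146.88 + 1183.05 + 4093.25 = 6423.18
link = 7900.91/6423.18 = 1.230062
Link Mar 2022→Apr 2022:
ΣP(Apr 2022)Q(Mar 2022) = 10.97×112 + 8.12×158 + 966.49×7 = 1228.64 + 1282.96 + 6765.43 = 9277.03
ΣP(Mar 2022)Q(Mar 2022) = 12.46×112 + 7.51×158 + 752.32×7 = 1395.52 + 1186.58 + 5266.24 = 7848.34
link = 9277.03/7848.34 = 1.182037
Chained index = 100 × 1.250061 × 1.230062 × 1.182037 = 181.7562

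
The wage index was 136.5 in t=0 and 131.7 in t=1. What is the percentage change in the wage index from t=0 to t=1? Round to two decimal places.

-3.52%

Change = (131.7 − 136.5) / 136.5 × 100
       = -4.8 / 136.5 × 100 = -3.5165%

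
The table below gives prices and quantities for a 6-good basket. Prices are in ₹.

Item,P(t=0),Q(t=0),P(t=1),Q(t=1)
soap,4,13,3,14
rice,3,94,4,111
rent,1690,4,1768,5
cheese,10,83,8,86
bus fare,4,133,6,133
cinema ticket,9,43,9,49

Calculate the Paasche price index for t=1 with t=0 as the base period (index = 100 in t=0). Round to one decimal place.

105.4

Paasche price index uses current-period quantities as weights.
ΣP(t=1)·Q(t=1) = 3×14 + 4×111 + 1768×5 + 8×86 + 6×133 + 9×49 = 42 + 444 + 8840 + 688 + 798 + 441 = 11253
ΣP(t=0)·Q(t=1) = 4×14 + 3×111 + 1690×5 + 10×86 + 4×133 + 9×49 = 56 + 333 + 8450 + 860 + 532 + 441 = 10672
Index = 11253 / 10672 × 100 = 105.4442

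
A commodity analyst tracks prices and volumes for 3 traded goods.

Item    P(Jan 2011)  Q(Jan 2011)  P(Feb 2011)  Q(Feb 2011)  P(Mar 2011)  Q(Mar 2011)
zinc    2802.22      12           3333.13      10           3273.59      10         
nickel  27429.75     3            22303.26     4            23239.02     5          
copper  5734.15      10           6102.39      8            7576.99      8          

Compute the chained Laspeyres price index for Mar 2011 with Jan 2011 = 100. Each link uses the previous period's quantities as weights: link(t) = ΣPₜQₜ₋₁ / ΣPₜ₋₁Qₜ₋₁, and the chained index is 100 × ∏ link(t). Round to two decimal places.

Link Jan 2011→Feb 2011:
ΣP(Feb 2011)Q(Jan 2011) = 3333.13×12 + 22303.26×3 + 6102.39×10 = 39997.56 + 66909.78 + 61023.9 = 167931.24
ΣP(Jan 2011)Q(Jan 2011) = 2802.22×12 + 27429.75×3 + 5734.15×10 = 33626.64 + 82289.25 + 57341.5 = 173257.39
link = 167931.24/173257.39 = 0.969259
Link Feb 2011→Mar 2011:
ΣP(Mar 2011)Q(Feb 2011) = 3273.59×10 + 23239.02×4 + 7576.99×8 = 32735.9 + 92956.08 + 60615.92 = 186307.9
ΣP(Feb 2011)Q(Feb 2011) = 3333.13×10 + 22303.26×4 + 6102.39×8 = 33331.3 + 89213.04 + 48819.12 = 171363.46
link = 186307.9/171363.46 = 1.087209
Chained index = 100 × 0.969259 × 1.087209 = 105.3787

105.38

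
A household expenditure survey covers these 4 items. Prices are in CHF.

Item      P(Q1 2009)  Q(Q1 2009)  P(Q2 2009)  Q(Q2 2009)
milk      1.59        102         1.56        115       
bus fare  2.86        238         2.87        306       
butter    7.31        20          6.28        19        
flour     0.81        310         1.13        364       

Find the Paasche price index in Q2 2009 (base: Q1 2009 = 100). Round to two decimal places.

106.47

Paasche price index uses current-period quantities as weights.
ΣP(Q2 2009)·Q(Q2 2009) = 1.56×115 + 2.87×306 + 6.28×19 + 1.13×364 = 179.4 + 878.22 + 119.32 + 411.32 = 1588.26
ΣP(Q1 2009)·Q(Q2 2009) = 1.59×115 + 2.86×306 + 7.31×19 + 0.81×364 = 182.85 + 875.16 + 138.89 + 294.84 = 1491.74
Index = 1588.26 / 1491.74 × 100 = 106.4703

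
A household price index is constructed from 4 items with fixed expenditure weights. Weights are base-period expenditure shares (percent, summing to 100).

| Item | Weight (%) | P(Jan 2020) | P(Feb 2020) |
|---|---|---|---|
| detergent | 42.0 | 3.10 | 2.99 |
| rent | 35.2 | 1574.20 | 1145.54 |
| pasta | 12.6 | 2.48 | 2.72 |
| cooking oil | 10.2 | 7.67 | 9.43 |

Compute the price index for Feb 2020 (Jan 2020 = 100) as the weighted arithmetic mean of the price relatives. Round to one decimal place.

92.5

detergent: 42.0 × (2.99/3.10) = 42.0 × 0.964516 = 40.5097
rent: 35.2 × (1145.54/1574.20) = 35.2 × 0.727697 = 25.6149
pasta: 12.6 × (2.72/2.48) = 12.6 × 1.096774 = 13.8194
cooking oil: 10.2 × (9.43/7.67) = 10.2 × 1.229465 = 12.5405
Index = Σ wᵢ·(p₁ᵢ/p₀ᵢ) = 40.5097 + 25.6149 + 13.8194 + 12.5405 = 92.4845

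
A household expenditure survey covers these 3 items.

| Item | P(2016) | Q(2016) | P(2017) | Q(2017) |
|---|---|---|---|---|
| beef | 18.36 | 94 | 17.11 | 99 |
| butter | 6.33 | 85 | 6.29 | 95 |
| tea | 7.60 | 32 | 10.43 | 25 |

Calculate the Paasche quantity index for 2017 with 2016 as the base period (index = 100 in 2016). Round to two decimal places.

Paasche quantity index uses current-period prices as weights.
ΣP(2017)·Q(2017) = 17.11×99 + 6.29×95 + 10.43×25 = 1693.89 + 597.55 + 260.75 = 2552.19
ΣP(2017)·Q(2016) = 17.11×94 + 6.29×85 + 10.43×32 = 1608.34 + 534.65 + 333.76 = 2476.75
Index = 2552.19 / 2476.75 × 100 = 103.0459

103.05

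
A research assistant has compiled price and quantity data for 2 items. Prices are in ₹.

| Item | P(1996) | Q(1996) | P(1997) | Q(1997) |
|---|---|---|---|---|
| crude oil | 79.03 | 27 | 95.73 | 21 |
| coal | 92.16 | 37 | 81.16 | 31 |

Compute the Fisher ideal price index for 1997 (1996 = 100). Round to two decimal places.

100.50

Laspeyres component (base-period weights):
ΣP(1997)Q(1996) = 95.73×27 + 81.16×37 = 2584.71 + 3002.92 = 5587.63
ΣP(1996)Q(1996) = 79.03×27 + 92.16×37 = 2133.81 + 3409.92 = 5543.73
L = 5587.63 / 5543.73 × 100 = 100.7919
Paasche component (current-period weights):
ΣP(1997)Q(1997) = 95.73×21 + 81.16×31 = 2010.33 + 2515.96 = 4526.29
ΣP(1996)Q(1997) = 79.03×21 + 92.16×31 = 1659.63 + 2856.96 = 4516.59
P = 4526.29 / 4516.59 × 100 = 100.2148
Fisher = √(L × P) = √(100.7919 × 100.2148) = 100.5029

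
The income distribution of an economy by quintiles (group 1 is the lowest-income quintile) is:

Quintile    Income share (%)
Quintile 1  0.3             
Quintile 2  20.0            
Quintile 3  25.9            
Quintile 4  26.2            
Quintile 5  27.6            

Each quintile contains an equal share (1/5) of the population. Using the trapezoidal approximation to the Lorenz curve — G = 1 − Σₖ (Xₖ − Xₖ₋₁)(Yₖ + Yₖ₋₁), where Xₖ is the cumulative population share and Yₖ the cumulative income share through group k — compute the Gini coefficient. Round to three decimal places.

Cumulative income shares Yₖ: 0.0030, 0.2030, 0.4620, 0.7240, 1.0000
Σ (Xₖ−Xₖ₋₁)(Yₖ+Yₖ₋₁) = (1/5)(0.0030+0.0000) + (1/5)(0.2030+0.0030) + (1/5)(0.4620+0.2030) + (1/5)(0.7240+0.4620) + (1/5)(1.0000+0.7240)
  = 0.0006 + 0.0412 + 0.1330 + 0.2372 + 0.3448 = 0.7568
G = 1 − 0.7568 = 0.2432

0.243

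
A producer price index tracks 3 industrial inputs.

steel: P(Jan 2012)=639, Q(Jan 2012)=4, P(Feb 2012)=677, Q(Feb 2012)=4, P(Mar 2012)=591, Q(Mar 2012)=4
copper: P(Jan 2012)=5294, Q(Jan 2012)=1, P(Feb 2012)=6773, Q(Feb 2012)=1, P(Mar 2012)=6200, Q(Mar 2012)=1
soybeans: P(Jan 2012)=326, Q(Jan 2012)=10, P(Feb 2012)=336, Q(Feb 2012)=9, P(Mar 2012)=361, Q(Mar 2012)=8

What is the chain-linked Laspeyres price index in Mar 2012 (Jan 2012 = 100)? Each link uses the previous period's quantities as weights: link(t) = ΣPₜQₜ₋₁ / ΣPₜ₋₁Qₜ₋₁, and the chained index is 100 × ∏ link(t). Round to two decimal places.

109.18

Link Jan 2012→Feb 2012:
ΣP(Feb 2012)Q(Jan 2012) = 677×4 + 6773×1 + 336×10 = 2708 + 6773 + 3360 = 12841
ΣP(Jan 2012)Q(Jan 2012) = 639×4 + 5294×1 + 326×10 = 2556 + 5294 + 3260 = 11110
link = 12841/11110 = 1.155806
Link Feb 2012→Mar 2012:
ΣP(Mar 2012)Q(Feb 2012) = 591×4 + 6200×1 + 361×9 = 2364 + 6200 + 3249 = 11813
ΣP(Feb 2012)Q(Feb 2012) = 677×4 + 6773×1 + 336×9 = 2708 + 6773 + 3024 = 12505
link = 11813/12505 = 0.944662
Chained index = 100 × 1.155806 × 0.944662 = 109.1846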